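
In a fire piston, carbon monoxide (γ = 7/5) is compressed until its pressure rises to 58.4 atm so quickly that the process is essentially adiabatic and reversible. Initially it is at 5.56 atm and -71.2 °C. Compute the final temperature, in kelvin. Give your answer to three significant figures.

Adiabatic: T₂/T₁ = (P₂/P₁)^((γ−1)/γ).
T₁ = -71.2 °C = 201.9 K.
T₂ = 201.9 × (58.4/5.56)^(2/7) = 395.4 K.

T₂ ≈ 395 K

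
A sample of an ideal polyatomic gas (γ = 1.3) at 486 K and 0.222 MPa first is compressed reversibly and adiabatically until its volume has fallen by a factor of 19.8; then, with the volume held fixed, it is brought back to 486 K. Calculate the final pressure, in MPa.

P₃ ≈ 4.40 MPa

Adiabatic step (PV^γ = const): P₂ = 0.222×19.8^(1.3) = 10.77 MPa; T₂ = 486×19.8^(0.3) = 1190 K.
Isochoric: P₃ = P₂(T₃/T₂) = 10.77 × (486/1190) = 4.396 MPa.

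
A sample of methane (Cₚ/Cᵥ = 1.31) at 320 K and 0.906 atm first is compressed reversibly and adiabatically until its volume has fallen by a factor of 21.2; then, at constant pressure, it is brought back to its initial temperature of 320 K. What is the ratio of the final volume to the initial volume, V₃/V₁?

V₃/V₁ ≈ 0.0183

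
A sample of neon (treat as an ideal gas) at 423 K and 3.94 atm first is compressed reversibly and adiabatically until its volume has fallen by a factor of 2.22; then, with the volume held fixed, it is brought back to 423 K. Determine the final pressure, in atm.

P₃ ≈ 8.75 atm

For a monatomic ideal gas γ = 5/3.
Adiabatic step (PV^γ = const): P₂ = 3.94×2.22^(5/3) = 14.89 atm; T₂ = 423×2.22^(2/3) = 719.9 K.
Isochoric: P₃ = P₂(T₃/T₂) = 14.89 × (423/719.9) = 8.747 atm.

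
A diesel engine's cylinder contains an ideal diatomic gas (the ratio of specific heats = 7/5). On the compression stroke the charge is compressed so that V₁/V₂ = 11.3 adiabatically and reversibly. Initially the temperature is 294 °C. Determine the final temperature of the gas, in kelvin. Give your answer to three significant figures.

For a reversible adiabat TV^(γ−1) is constant, so T₂ = T₁ (V₁/V₂)^(γ−1).
T₁ = 294 °C = 567.1 K.
T₂ = 567.1 × 11.3^(2/5) = 1496 K.

T₂ ≈ 1500 K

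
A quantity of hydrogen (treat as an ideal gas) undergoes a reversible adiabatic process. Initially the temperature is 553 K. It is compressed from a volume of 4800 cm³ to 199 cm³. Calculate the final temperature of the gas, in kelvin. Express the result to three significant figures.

For a reversible adiabat TV^(γ−1) is constant, so T₂ = T₁ (V₁/V₂)^(γ−1).
For a diatomic ideal gas γ = 7/5, so γ−1 = 2/5.
T₂ = 553 × (4800/199)^(2/5) = 1976 K.

T₂ ≈ 1980 K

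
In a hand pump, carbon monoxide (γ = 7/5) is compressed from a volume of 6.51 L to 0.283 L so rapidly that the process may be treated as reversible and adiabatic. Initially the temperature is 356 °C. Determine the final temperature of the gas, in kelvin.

T₂ ≈ 2210 K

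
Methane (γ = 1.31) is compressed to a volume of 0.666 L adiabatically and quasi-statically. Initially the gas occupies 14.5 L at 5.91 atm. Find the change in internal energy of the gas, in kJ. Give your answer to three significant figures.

ΔU ≈ 44.8 kJ

P₂ = P₁(V₁/V₂)^γ = 5.91×(14.5/0.666)^(1.31) = 334.4 atm.
For a reversible adiabat, W_by_gas = (P₁V₁ − P₂V₂)/(γ−1).
W_by = (598800×0.0145 − 3.388×10^7×0.000666) / (0.31) = -44780 J.
Q = 0 ⇒ ΔU = −W_by = 44780 J.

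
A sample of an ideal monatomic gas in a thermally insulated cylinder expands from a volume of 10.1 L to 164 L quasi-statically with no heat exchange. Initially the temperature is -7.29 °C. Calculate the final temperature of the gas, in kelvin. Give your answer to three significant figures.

T₂ ≈ 41.5 K

Adiabatic: T₁V₁^(γ−1) = T₂V₂^(γ−1) ⇒ T₂ = T₁ (V₁/V₂)^(γ−1).
For a monatomic ideal gas γ = 5/3, so γ−1 = 2/3.
T₁ = -7.29 °C = 265.9 K.
T₂ = 265.9 × (10.1/164)^(2/3) = 41.46 K.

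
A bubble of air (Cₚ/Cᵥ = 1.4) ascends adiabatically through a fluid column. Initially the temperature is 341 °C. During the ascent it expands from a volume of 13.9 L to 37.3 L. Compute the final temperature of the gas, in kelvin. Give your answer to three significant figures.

T₂ ≈ 414 K

For a reversible adiabat TV^(γ−1) is constant, so T₂ = T₁ (V₁/V₂)^(γ−1).
T₁ = 341 °C = 614.1 K.
T₂ = 614.1 × (13.9/37.3)^(0.4) = 413.8 K.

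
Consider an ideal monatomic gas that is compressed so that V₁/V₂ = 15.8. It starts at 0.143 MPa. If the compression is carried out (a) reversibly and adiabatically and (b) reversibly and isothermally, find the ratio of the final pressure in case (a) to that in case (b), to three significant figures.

P_adiabatic / P_isothermal ≈ 6.30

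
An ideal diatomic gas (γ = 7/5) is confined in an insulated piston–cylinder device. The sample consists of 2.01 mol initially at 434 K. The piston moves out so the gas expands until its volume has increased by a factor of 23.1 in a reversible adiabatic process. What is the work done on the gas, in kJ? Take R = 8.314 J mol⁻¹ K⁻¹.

For a reversible adiabat TV^(γ−1) is constant, so T₂ = T₁ (V₁/V₂)^(γ−1).
T₂ = 434 × (1/23.1)^(2/5) = 123.6 K.
Q = 0, so ΔU = W_on_gas = nCᵥΔT with Cᵥ = R/(γ−1) = 20.79 J/(mol·K).
ΔU = 2.01 × 20.79 × (123.6 − 434) = -12970 J.

W ≈ -13.0 kJ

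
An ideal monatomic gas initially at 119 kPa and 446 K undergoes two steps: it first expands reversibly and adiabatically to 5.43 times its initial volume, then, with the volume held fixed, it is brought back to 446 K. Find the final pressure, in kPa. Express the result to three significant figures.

For a monatomic ideal gas γ = 5/3.
Adiabatic step (PV^γ = const): P₂ = 119×(1/5.43)^(5/3) = 7.094 kPa; T₂ = 446×(1/5.43)^(2/3) = 144.4 K.
Isochoric: P₃ = P₂(T₃/T₂) = 7.094 × (446/144.4) = 21.92 kPa.

P₃ ≈ 21.9 kPa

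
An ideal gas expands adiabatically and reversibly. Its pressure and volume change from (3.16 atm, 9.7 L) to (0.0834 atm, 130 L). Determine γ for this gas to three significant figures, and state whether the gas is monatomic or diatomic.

PV^γ = const ⇒ γ = ln(P₂/P₁) / ln(V₁/V₂).
γ = ln(0.0834/3.16) / ln(9.7/130) = 1.4.
γ ≈ 1.40 is close to 7/5, so the gas is diatomic.

γ ≈ 1.40; diatomic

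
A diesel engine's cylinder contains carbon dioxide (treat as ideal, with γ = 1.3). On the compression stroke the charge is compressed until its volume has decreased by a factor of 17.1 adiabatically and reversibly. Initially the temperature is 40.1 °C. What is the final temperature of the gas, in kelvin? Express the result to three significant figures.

For a reversible adiabat TV^(γ−1) is constant, so T₂ = T₁ (V₁/V₂)^(γ−1).
T₁ = 40.1 °C = 313.2 K.
T₂ = 313.2 × 17.1^(0.3) = 734.2 K.

T₂ ≈ 734 K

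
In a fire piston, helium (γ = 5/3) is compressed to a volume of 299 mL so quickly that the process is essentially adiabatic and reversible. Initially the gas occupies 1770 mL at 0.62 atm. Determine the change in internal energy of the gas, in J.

ΔU ≈ 379 J

P₂ = P₁(V₁/V₂)^γ = 0.62×(1770/299)^(5/3) = 12.01 atm.
For a reversible adiabat, W_by_gas = (P₁V₁ − P₂V₂)/(γ−1).
W_by = (62820×0.00177 − 1.217×10^6×0.000299) / (2/3) = -379 J.
Q = 0 ⇒ ΔU = −W_by = 379 J.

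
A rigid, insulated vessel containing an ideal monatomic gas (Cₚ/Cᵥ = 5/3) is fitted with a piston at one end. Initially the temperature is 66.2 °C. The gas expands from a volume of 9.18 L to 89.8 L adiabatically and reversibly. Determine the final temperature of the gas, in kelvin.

T₂ ≈ 74.2 K

Adiabatic: T₁V₁^(γ−1) = T₂V₂^(γ−1) ⇒ T₂ = T₁ (V₁/V₂)^(γ−1).
T₁ = 66.2 °C = 339.3 K.
T₂ = 339.3 × (9.18/89.8)^(2/3) = 74.19 K.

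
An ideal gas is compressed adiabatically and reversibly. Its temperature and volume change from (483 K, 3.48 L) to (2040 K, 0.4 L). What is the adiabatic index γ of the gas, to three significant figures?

TV^(γ−1) = const ⇒ γ − 1 = ln(T₂/T₁) / ln(V₁/V₂).
γ = 1 + ln(2040/483) / ln(3.48/0.4) = 1.666.

γ ≈ 1.67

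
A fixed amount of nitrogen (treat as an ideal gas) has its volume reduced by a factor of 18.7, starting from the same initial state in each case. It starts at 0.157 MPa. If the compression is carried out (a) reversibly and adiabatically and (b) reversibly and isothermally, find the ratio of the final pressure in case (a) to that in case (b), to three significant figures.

P_adiabatic / P_isothermal ≈ 3.23

For a diatomic ideal gas γ = 7/5.
Isothermal: P_b = P₁(V₁/V₂) = 0.157×18.7.
Adiabatic: P_a = P₁(V₁/V₂)^γ = 0.157×18.7^(7/5).
P_a/P_b = (V₁/V₂)^(γ−1) = 18.7^(2/5) = 3.227.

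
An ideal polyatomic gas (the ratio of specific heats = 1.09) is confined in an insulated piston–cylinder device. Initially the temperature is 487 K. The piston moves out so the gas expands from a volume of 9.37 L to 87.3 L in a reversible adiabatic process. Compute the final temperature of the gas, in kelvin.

For a reversible adiabat TV^(γ−1) is constant, so T₂ = T₁ (V₁/V₂)^(γ−1).
T₂ = 487 × (9.37/87.3)^(0.09) = 398.4 K.

T₂ ≈ 398 K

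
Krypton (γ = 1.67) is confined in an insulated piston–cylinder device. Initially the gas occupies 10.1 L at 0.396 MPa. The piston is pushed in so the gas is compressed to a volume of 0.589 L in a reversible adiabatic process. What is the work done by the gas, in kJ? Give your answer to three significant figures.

P₂ = P₁(V₁/V₂)^γ = 0.396×(10.1/0.589)^(1.67) = 45.58 MPa.
For a reversible adiabat, W_by_gas = (P₁V₁ − P₂V₂)/(γ−1).
W_by = (396000×0.0101 − 4.558×10^7×0.000589) / (0.67) = -34100 J.

W ≈ -34.1 kJ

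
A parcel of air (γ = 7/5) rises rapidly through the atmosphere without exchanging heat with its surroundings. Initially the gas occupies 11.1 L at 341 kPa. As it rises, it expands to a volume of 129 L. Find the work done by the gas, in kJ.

W ≈ 5.92 kJ

P₂ = P₁(V₁/V₂)^γ = 341×(11.1/129)^(7/5) = 11 kPa.
For a reversible adiabat, W_by_gas = (P₁V₁ − P₂V₂)/(γ−1).
W_by = (341000×0.0111 − 11000×0.129) / (2/5) = 5915 J.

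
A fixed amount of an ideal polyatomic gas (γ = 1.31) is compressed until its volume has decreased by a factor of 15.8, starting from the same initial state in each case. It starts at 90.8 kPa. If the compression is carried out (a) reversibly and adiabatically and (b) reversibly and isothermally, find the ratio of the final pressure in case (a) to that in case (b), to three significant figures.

Isothermal: P_b = P₁(V₁/V₂) = 90.8×15.8.
Adiabatic: P_a = P₁(V₁/V₂)^γ = 90.8×15.8^(1.31).
P_a/P_b = (V₁/V₂)^(γ−1) = 15.8^(0.31) = 2.353.

P_adiabatic / P_isothermal ≈ 2.35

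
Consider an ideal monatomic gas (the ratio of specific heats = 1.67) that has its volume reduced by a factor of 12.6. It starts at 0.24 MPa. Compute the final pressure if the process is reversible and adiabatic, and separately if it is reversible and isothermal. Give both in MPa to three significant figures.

Isothermal: P₂ = P₁(V₁/V₂) = 0.24×12.6 = 3.024 MPa.
Adiabatic: P₂ = P₁(V₁/V₂)^γ = 0.24×12.6^(1.67) = 16.51 MPa.

adiabatic: 16.5 MPa; isothermal: 3.02 MPa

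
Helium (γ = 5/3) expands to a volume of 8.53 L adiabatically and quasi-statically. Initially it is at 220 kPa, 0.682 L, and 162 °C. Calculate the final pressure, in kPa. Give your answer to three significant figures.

P₂ ≈ 3.26 kPa

Since PV^γ is constant along a reversible adiabat, P₂ = P₁ (V₁/V₂)^γ.
P₂ = 220 × (0.682/8.53)^(5/3) = 3.264 kPa.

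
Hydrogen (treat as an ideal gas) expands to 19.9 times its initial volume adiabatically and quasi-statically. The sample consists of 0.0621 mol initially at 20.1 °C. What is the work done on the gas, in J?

W ≈ -264 J

For a reversible adiabat TV^(γ−1) is constant, so T₂ = T₁ (V₁/V₂)^(γ−1).
γ = 7/5 for a diatomic ideal gas, so γ−1 = 2/5.
T₁ = 20.1 °C = 293.2 K.
T₂ = 293.2 × (1/19.9)^(2/5) = 88.65 K.
Q = 0, so ΔU = W_on_gas = nCᵥΔT with Cᵥ = R/(γ−1) = 20.79 J/(mol·K).
ΔU = 0.0621 × 20.79 × (88.65 − 293.2) = -264.1 J.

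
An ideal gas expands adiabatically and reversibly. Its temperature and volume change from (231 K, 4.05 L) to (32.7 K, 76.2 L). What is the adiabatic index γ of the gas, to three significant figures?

TV^(γ−1) = const ⇒ γ − 1 = ln(T₂/T₁) / ln(V₁/V₂).
γ = 1 + ln(32.7/231) / ln(4.05/76.2) = 1.666.

γ ≈ 1.67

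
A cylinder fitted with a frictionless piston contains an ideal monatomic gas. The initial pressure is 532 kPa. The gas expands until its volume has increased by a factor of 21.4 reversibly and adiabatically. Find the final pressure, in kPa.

Adiabatic: P₁V₁^γ = P₂V₂^γ ⇒ P₂ = P₁ (V₁/V₂)^γ.
For a monatomic ideal gas γ = 5/3.
P₂ = 532 × (1/21.4)^(5/3) = 3.225 kPa.

P₂ ≈ 3.23 kPa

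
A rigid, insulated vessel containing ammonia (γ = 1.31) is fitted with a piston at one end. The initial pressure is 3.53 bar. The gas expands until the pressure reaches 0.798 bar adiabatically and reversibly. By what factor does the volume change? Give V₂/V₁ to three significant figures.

V₂/V₁ ≈ 3.11

From PV^γ = const, V₂/V₁ = (P₁/P₂)^(1/γ).
V₂/V₁ = (3.53/0.798)^(0.763) = 3.111.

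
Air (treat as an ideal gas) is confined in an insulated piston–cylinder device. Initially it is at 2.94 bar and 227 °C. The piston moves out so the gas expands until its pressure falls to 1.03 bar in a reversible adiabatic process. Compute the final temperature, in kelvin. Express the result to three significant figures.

T₂ ≈ 371 K

Adiabatic: T₂/T₁ = (P₂/P₁)^((γ−1)/γ).
For a diatomic ideal gas γ = 7/5, so (γ−1)/γ = 2/7.
T₁ = 227 °C = 500.1 K.
T₂ = 500.1 × (1.03/2.94)^(2/7) = 370.6 K.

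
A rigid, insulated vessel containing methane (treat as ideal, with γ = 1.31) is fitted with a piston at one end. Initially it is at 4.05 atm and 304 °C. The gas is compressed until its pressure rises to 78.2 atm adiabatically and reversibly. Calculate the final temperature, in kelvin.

T₂ ≈ 1160 K

Along an adiabat T P^((1−γ)/γ) is constant, so T₂ = T₁ (P₂/P₁)^((γ−1)/γ).
T₁ = 304 °C = 577.1 K.
T₂ = 577.1 × (78.2/4.05)^(0.237) = 1163 K.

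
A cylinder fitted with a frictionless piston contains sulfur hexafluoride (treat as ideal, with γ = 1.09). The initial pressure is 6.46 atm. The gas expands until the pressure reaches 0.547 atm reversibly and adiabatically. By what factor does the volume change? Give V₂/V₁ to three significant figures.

From PV^γ = const, V₂/V₁ = (P₁/P₂)^(1/γ).
V₂/V₁ = (6.46/0.547)^(0.917) = 9.632.

V₂/V₁ ≈ 9.63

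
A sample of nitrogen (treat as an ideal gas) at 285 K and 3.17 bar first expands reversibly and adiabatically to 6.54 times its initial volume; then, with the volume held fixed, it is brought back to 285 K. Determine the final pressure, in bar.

For a diatomic ideal gas γ = 7/5.
Adiabatic step (PV^γ = const): P₂ = 3.17×(1/6.54)^(7/5) = 0.2287 bar; T₂ = 285×(1/6.54)^(2/5) = 134.5 K.
Isochoric: P₃ = P₂(T₃/T₂) = 0.2287 × (285/134.5) = 0.4847 bar.

P₃ ≈ 0.485 bar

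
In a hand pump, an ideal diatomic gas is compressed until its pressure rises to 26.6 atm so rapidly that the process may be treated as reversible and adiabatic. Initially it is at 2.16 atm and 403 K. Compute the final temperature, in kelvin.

T₂ ≈ 826 K

Adiabatic: T₂/T₁ = (P₂/P₁)^((γ−1)/γ).
For a diatomic ideal gas γ = 7/5, so (γ−1)/γ = 2/7.
T₂ = 403 × (26.6/2.16)^(2/7) = 825.8 K.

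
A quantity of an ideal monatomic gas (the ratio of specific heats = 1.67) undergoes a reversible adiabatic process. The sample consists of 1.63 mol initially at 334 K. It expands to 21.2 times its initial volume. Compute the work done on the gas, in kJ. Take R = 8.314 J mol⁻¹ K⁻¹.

For a reversible adiabat TV^(γ−1) is constant, so T₂ = T₁ (V₁/V₂)^(γ−1).
T₂ = 334 × (1/21.2)^(0.67) = 43.16 K.
Q = 0, so ΔU = W_on_gas = nCᵥΔT with Cᵥ = R/(γ−1) = 12.41 J/(mol·K).
ΔU = 1.63 × 12.41 × (43.16 − 334) = -5883 J.

W ≈ -5.88 kJ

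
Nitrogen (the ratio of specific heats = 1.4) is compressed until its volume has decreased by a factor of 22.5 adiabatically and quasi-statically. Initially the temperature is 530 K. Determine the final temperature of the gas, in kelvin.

T₂ ≈ 1840 K

Adiabatic: T₁V₁^(γ−1) = T₂V₂^(γ−1) ⇒ T₂ = T₁ (V₁/V₂)^(γ−1).
T₂ = 530 × 22.5^(0.4) = 1841 K.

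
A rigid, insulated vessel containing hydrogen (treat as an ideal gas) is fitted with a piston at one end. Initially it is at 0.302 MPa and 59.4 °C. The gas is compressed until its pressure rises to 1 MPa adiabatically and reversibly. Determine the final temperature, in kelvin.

Adiabatic: T₂/T₁ = (P₂/P₁)^((γ−1)/γ).
For a diatomic ideal gas γ = 7/5, so (γ−1)/γ = 2/7.
T₁ = 59.4 °C = 332.5 K.
T₂ = 332.5 × (1/0.302)^(2/7) = 468.2 K.

T₂ ≈ 468 K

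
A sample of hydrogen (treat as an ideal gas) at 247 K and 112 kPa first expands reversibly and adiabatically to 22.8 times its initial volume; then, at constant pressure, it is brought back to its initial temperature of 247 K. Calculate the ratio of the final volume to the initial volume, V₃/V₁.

V₃/V₁ ≈ 79.6

For a diatomic ideal gas γ = 7/5.
Adiabatic step: V₂/V₁ = 22.8; T₂ = T₁·(1/22.8)^(2/5) = 70.72 K.
Isobaric step: V₃/V₂ = T₃/T₂ = 247/70.72.
V₃/V₁ = (V₂/V₁)(V₃/V₂) = 22.8 × (247/70.72) = 79.64.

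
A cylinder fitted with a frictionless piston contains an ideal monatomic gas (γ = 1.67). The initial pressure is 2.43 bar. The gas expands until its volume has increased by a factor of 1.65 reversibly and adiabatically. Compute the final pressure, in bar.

P₂ ≈ 1.05 bar

Since PV^γ is constant along a reversible adiabat, P₂ = P₁ (V₁/V₂)^γ.
P₂ = 2.43 × (1/1.65)^(1.67) = 1.053 bar.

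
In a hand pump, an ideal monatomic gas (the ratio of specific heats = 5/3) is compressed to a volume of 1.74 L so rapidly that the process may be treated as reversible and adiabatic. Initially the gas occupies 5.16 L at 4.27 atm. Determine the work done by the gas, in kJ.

W ≈ -3.56 kJ

P₂ = P₁(V₁/V₂)^γ = 4.27×(5.16/1.74)^(5/3) = 26.14 atm.
For a reversible adiabat, W_by_gas = (P₁V₁ − P₂V₂)/(γ−1).
W_by = (432700×0.00516 − 2.648×10^6×0.00174) / (2/3) = -3563 J.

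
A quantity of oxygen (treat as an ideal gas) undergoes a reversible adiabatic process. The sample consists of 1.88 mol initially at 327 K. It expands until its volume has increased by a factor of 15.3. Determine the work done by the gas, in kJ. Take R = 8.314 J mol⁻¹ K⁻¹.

W ≈ 8.49 kJ

For a reversible adiabat TV^(γ−1) is constant, so T₂ = T₁ (V₁/V₂)^(γ−1).
γ = 7/5 for a diatomic ideal gas, so γ−1 = 2/5.
T₂ = 327 × (1/15.3)^(2/5) = 109.8 K.
Q = 0, so ΔU = W_on_gas = nCᵥΔT with Cᵥ = R/(γ−1) = 20.79 J/(mol·K).
ΔU = 1.88 × 20.79 × (109.8 − 327) = -8487 J.
Work done by the gas = −ΔU = 8487 J.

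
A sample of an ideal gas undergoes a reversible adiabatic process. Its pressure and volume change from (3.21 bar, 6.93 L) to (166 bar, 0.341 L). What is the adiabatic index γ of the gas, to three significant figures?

γ ≈ 1.31

PV^γ = const ⇒ γ = ln(P₂/P₁) / ln(V₁/V₂).
γ = ln(166/3.21) / ln(6.93/0.341) = 1.31.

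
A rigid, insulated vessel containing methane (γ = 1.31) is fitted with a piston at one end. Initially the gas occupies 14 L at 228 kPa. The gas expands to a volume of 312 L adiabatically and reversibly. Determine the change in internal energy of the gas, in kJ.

ΔU ≈ -6.36 kJ

P₂ = P₁(V₁/V₂)^γ = 228×(14/312)^(1.31) = 3.909 kPa.
For a reversible adiabat, W_by_gas = (P₁V₁ − P₂V₂)/(γ−1).
W_by = (228000×0.014 − 3909×0.312) / (0.31) = 6363 J.
Q = 0 ⇒ ΔU = −W_by = -6363 J.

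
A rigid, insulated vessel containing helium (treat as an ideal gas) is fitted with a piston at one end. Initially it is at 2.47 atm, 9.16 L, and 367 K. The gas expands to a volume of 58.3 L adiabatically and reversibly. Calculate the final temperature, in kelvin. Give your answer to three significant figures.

For a reversible adiabat TV^(γ−1) is constant, so T₂ = T₁ (V₁/V₂)^(γ−1).
γ = 5/3 for a monatomic ideal gas.
T₂ = 367 × (9.16/58.3)^(2/3) = 106.9 K.

T₂ ≈ 107 K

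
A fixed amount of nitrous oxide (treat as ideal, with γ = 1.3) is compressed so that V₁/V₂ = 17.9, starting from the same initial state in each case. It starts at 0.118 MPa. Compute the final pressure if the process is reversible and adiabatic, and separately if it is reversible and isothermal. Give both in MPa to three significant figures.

adiabatic: 5.02 MPa; isothermal: 2.11 MPa

Isothermal: P₂ = P₁(V₁/V₂) = 0.118×17.9 = 2.112 MPa.
Adiabatic: P₂ = P₁(V₁/V₂)^γ = 0.118×17.9^(1.3) = 5.019 MPa.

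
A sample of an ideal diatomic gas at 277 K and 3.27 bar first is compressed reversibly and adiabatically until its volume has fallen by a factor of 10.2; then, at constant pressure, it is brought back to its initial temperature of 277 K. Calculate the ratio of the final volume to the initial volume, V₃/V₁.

V₃/V₁ ≈ 0.0387

For a diatomic ideal gas γ = 7/5.
Adiabatic step: V₂/V₁ = 0.09804; T₂ = T₁·10.2^(2/5) = 701.3 K.
Isobaric step: V₃/V₂ = T₃/T₂ = 277/701.3.
V₃/V₁ = (V₂/V₁)(V₃/V₂) = 0.09804 × (277/701.3) = 0.03872.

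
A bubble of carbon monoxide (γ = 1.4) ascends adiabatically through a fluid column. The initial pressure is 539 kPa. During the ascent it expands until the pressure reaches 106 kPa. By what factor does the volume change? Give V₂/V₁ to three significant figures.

V₂/V₁ ≈ 3.20

From PV^γ = const, V₂/V₁ = (P₁/P₂)^(1/γ).
V₂/V₁ = (539/106)^(0.714) = 3.195.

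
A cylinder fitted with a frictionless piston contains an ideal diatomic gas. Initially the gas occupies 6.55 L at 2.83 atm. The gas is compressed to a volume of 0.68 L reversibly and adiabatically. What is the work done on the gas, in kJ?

W ≈ 6.92 kJ

γ = 7/5 for a diatomic ideal gas.
P₂ = P₁(V₁/V₂)^γ = 2.83×(6.55/0.68)^(7/5) = 67.45 atm.
For a reversible adiabat, W_by_gas = (P₁V₁ − P₂V₂)/(γ−1).
W_by = (286700×0.00655 − 6.835×10^6×0.00068) / (2/5) = -6924 J.
W_on_gas = −W_by = 6924 J.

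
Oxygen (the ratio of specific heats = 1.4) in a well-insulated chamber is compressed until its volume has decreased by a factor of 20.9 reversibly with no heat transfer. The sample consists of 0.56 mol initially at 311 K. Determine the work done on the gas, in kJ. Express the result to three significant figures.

W ≈ 8.59 kJ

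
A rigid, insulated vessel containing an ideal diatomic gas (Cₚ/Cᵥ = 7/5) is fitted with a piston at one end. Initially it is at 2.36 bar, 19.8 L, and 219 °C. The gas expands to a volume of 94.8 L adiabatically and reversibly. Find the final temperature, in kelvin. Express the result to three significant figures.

T₂ ≈ 263 K

Adiabatic: T₁V₁^(γ−1) = T₂V₂^(γ−1) ⇒ T₂ = T₁ (V₁/V₂)^(γ−1).
T₁ = 219 °C = 492.1 K.
T₂ = 492.1 × (19.8/94.8)^(2/5) = 263.1 K.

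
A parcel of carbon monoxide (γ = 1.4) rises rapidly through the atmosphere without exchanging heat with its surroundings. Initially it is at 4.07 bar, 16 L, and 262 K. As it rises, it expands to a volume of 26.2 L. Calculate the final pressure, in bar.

Since PV^γ is constant along a reversible adiabat, P₂ = P₁ (V₁/V₂)^γ.
P₂ = 4.07 × (16/26.2)^(1.4) = 2.041 bar.

P₂ ≈ 2.04 bar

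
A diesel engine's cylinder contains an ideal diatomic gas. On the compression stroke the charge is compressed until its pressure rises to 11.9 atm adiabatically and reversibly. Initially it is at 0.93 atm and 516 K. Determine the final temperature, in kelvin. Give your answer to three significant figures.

T₂ ≈ 1070 K

Along an adiabat T P^((1−γ)/γ) is constant, so T₂ = T₁ (P₂/P₁)^((γ−1)/γ).
For a diatomic ideal gas γ = 7/5, so (γ−1)/γ = 2/7.
T₂ = 516 × (11.9/0.93)^(2/7) = 1069 K.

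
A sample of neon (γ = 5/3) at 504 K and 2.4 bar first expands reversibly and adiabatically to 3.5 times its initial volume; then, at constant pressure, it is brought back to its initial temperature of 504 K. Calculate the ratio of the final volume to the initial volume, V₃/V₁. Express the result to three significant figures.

Adiabatic step: V₂/V₁ = 3.5; T₂ = T₁·(1/3.5)^(2/3) = 218.6 K.
Isobaric step: V₃/V₂ = T₃/T₂ = 504/218.6.
V₃/V₁ = (V₂/V₁)(V₃/V₂) = 3.5 × (504/218.6) = 8.068.

V₃/V₁ ≈ 8.07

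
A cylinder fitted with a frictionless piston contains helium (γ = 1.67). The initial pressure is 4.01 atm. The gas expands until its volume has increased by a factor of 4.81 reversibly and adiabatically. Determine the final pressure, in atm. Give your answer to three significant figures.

P₂ ≈ 0.291 atm

Adiabatic: P₁V₁^γ = P₂V₂^γ ⇒ P₂ = P₁ (V₁/V₂)^γ.
P₂ = 4.01 × (1/4.81)^(1.67) = 0.291 atm.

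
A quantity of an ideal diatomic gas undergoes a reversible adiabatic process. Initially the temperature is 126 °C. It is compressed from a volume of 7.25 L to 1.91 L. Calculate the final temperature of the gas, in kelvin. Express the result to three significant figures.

For a reversible adiabat TV^(γ−1) is constant, so T₂ = T₁ (V₁/V₂)^(γ−1).
For a diatomic ideal gas γ = 7/5, so γ−1 = 2/5.
T₁ = 126 °C = 399.1 K.
T₂ = 399.1 × (7.25/1.91)^(2/5) = 680.5 K.

T₂ ≈ 681 K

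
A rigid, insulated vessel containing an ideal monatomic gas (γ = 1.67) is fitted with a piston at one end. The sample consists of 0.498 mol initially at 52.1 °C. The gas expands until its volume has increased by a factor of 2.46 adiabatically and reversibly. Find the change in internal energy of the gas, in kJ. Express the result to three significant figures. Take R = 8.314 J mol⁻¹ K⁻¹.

ΔU ≈ -0.910 kJ

Adiabatic: T₁V₁^(γ−1) = T₂V₂^(γ−1) ⇒ T₂ = T₁ (V₁/V₂)^(γ−1).
T₁ = 52.1 °C = 325.2 K.
T₂ = 325.2 × (1/2.46)^(0.67) = 177.9 K.
Q = 0, so ΔU = W_on_gas = nCᵥΔT with Cᵥ = R/(γ−1) = 12.41 J/(mol·K).
ΔU = 0.498 × 12.41 × (177.9 − 325.2) = -910.3 J.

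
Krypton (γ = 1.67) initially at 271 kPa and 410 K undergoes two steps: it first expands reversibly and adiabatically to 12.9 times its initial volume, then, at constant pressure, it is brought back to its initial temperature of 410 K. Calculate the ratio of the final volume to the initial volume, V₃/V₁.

Adiabatic step: V₂/V₁ = 12.9; T₂ = T₁·(1/12.9)^(0.67) = 73.91 K.
Isobaric step: V₃/V₂ = T₃/T₂ = 410/73.91.
V₃/V₁ = (V₂/V₁)(V₃/V₂) = 12.9 × (410/73.91) = 71.56.

V₃/V₁ ≈ 71.6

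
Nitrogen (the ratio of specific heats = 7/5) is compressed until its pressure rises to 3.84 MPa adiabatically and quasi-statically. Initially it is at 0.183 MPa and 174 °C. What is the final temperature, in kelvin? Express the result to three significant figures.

Along an adiabat T P^((1−γ)/γ) is constant, so T₂ = T₁ (P₂/P₁)^((γ−1)/γ).
T₁ = 174 °C = 447.1 K.
T₂ = 447.1 × (3.84/0.183)^(2/7) = 1067 K.

T₂ ≈ 1070 K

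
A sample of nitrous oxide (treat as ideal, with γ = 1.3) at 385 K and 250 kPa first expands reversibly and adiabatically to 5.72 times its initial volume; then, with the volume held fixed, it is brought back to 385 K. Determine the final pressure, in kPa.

Adiabatic step (PV^γ = const): P₂ = 250×(1/5.72)^(1.3) = 25.9 kPa; T₂ = 385×(1/5.72)^(0.3) = 228.2 K.
Isochoric: P₃ = P₂(T₃/T₂) = 25.9 × (385/228.2) = 43.71 kPa.

P₃ ≈ 43.7 kPa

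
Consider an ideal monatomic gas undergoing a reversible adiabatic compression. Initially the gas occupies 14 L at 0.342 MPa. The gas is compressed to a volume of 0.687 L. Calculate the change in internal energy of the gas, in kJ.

ΔU ≈ 46.4 kJ

γ = 5/3 for a monatomic ideal gas.
P₂ = P₁(V₁/V₂)^γ = 0.342×(14/0.687)^(5/3) = 52 MPa.
For a reversible adiabat, W_by_gas = (P₁V₁ − P₂V₂)/(γ−1).
W_by = (342000×0.014 − 5.2×10^7×0.000687) / (2/3) = -46400 J.
Q = 0 ⇒ ΔU = −W_by = 46400 J.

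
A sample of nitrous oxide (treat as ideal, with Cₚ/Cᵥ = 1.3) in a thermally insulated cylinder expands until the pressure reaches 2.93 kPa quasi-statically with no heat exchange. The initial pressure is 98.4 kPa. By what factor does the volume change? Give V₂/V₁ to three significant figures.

V₂/V₁ ≈ 14.9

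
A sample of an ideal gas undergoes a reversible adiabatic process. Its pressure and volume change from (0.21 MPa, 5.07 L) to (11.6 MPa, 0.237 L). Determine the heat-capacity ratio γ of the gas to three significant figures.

γ ≈ 1.31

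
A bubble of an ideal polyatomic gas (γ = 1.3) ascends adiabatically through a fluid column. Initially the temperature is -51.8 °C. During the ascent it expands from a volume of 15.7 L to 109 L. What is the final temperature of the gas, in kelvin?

For a reversible adiabat TV^(γ−1) is constant, so T₂ = T₁ (V₁/V₂)^(γ−1).
T₁ = -51.8 °C = 221.3 K.
T₂ = 221.3 × (15.7/109)^(0.3) = 123.8 K.

T₂ ≈ 124 K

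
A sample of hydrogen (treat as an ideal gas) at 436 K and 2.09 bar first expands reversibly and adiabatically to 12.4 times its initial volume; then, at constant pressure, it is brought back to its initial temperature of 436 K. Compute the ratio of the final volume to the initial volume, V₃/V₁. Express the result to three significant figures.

For a diatomic ideal gas γ = 7/5.
Adiabatic step: V₂/V₁ = 12.4; T₂ = T₁·(1/12.4)^(2/5) = 159.3 K.
Isobaric step: V₃/V₂ = T₃/T₂ = 436/159.3.
V₃/V₁ = (V₂/V₁)(V₃/V₂) = 12.4 × (436/159.3) = 33.95.

V₃/V₁ ≈ 33.9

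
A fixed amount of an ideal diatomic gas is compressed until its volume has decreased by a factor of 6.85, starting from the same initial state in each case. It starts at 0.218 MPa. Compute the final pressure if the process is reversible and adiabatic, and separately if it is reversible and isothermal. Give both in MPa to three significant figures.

adiabatic: 3.22 MPa; isothermal: 1.49 MPa

For a diatomic ideal gas γ = 7/5.
Isothermal: P₂ = P₁(V₁/V₂) = 0.218×6.85 = 1.493 MPa.
Adiabatic: P₂ = P₁(V₁/V₂)^γ = 0.218×6.85^(7/5) = 3.224 MPa.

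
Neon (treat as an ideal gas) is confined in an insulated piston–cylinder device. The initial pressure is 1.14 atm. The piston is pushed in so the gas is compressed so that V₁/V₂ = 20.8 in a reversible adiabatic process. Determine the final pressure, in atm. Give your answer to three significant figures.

Adiabatic: P₁V₁^γ = P₂V₂^γ ⇒ P₂ = P₁ (V₁/V₂)^γ.
For a monatomic ideal gas γ = 5/3.
P₂ = 1.14 × 20.8^(5/3) = 179.3 atm.

P₂ ≈ 179 atm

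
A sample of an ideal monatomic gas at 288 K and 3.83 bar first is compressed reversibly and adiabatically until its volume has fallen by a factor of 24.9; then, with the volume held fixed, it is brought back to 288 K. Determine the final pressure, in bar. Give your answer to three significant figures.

For a monatomic ideal gas γ = 5/3.
Adiabatic step (PV^γ = const): P₂ = 3.83×24.9^(5/3) = 813.2 bar; T₂ = 288×24.9^(2/3) = 2456 K.
Isochoric: P₃ = P₂(T₃/T₂) = 813.2 × (288/2456) = 95.37 bar.

P₃ ≈ 95.4 bar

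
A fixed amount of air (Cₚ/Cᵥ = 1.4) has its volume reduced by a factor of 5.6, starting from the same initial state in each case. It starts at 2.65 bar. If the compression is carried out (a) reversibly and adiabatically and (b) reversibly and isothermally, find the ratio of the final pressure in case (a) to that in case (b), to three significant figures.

P_adiabatic / P_isothermal ≈ 1.99

Isothermal: P_b = P₁(V₁/V₂) = 2.65×5.6.
Adiabatic: P_a = P₁(V₁/V₂)^γ = 2.65×5.6^(1.4).
P_a/P_b = (V₁/V₂)^(γ−1) = 5.6^(0.4) = 1.992.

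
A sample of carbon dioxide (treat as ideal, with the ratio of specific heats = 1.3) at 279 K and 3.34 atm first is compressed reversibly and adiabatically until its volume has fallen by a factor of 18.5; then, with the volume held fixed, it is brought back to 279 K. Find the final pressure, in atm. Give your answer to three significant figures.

P₃ ≈ 61.8 atm

Adiabatic step (PV^γ = const): P₂ = 3.34×18.5^(1.3) = 148.3 atm; T₂ = 279×18.5^(0.3) = 669.5 K.
Isochoric: P₃ = P₂(T₃/T₂) = 148.3 × (279/669.5) = 61.79 atm.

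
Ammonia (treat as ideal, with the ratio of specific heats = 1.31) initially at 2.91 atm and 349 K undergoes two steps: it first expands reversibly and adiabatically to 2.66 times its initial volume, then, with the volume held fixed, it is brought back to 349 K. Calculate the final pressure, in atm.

P₃ ≈ 1.09 atm

Adiabatic step (PV^γ = const): P₂ = 2.91×(1/2.66)^(1.31) = 0.8078 atm; T₂ = 349×(1/2.66)^(0.31) = 257.7 K.
Isochoric: P₃ = P₂(T₃/T₂) = 0.8078 × (349/257.7) = 1.094 atm.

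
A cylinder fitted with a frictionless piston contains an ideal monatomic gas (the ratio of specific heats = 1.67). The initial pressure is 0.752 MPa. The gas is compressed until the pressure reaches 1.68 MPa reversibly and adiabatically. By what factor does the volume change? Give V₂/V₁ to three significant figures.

From PV^γ = const, V₂/V₁ = (P₁/P₂)^(1/γ).
V₂/V₁ = (0.752/1.68)^(0.599) = 0.618.

V₂/V₁ ≈ 0.618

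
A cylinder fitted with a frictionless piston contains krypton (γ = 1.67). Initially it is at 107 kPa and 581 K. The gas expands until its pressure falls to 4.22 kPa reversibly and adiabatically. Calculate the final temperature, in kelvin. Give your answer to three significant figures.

T₂ ≈ 159 K

Along an adiabat T P^((1−γ)/γ) is constant, so T₂ = T₁ (P₂/P₁)^((γ−1)/γ).
T₂ = 581 × (4.22/107)^(0.401) = 158.8 K.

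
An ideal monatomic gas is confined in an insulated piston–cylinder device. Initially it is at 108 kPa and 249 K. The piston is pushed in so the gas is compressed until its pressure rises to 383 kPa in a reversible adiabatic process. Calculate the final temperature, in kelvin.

T₂ ≈ 413 K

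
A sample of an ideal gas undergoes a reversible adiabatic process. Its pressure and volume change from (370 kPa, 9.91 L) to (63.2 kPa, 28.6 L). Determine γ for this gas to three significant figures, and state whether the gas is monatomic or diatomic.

PV^γ = const ⇒ γ = ln(P₂/P₁) / ln(V₁/V₂).
γ = ln(63.2/370) / ln(9.91/28.6) = 1.667.
γ ≈ 1.67 is close to 5/3, so the gas is monatomic.

γ ≈ 1.67; monatomic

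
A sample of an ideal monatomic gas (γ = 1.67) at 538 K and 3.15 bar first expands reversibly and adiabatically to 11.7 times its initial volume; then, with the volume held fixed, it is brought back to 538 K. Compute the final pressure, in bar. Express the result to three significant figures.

P₃ ≈ 0.269 bar

Adiabatic step (PV^γ = const): P₂ = 3.15×(1/11.7)^(1.67) = 0.05181 bar; T₂ = 538×(1/11.7)^(0.67) = 103.5 K.
Isochoric: P₃ = P₂(T₃/T₂) = 0.05181 × (538/103.5) = 0.2692 bar.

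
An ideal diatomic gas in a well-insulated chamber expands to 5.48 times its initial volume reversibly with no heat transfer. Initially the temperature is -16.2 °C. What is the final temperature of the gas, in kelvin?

Adiabatic: T₁V₁^(γ−1) = T₂V₂^(γ−1) ⇒ T₂ = T₁ (V₁/V₂)^(γ−1).
For a diatomic ideal gas γ = 7/5, so γ−1 = 2/5.
T₁ = -16.2 °C = 256.9 K.
T₂ = 256.9 × (1/5.48)^(2/5) = 130.1 K.

T₂ ≈ 130 K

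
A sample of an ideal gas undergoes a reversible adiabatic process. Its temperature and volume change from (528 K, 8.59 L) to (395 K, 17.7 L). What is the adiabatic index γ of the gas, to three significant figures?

γ ≈ 1.40

TV^(γ−1) = const ⇒ γ − 1 = ln(T₂/T₁) / ln(V₁/V₂).
γ = 1 + ln(395/528) / ln(8.59/17.7) = 1.401.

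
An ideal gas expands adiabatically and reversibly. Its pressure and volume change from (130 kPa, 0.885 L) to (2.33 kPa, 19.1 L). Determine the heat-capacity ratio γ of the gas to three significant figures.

PV^γ = const ⇒ γ = ln(P₂/P₁) / ln(V₁/V₂).
γ = ln(2.33/130) / ln(0.885/19.1) = 1.309.

γ ≈ 1.31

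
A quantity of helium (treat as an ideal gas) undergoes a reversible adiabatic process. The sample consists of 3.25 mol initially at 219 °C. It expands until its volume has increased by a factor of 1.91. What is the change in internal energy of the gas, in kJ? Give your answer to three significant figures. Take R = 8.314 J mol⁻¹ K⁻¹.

ΔU ≈ -6.99 kJ

For a reversible adiabat TV^(γ−1) is constant, so T₂ = T₁ (V₁/V₂)^(γ−1).
γ = 5/3 for a monatomic ideal gas, so γ−1 = 2/3.
T₁ = 219 °C = 492.1 K.
T₂ = 492.1 × (1/1.91)^(2/3) = 319.7 K.
Q = 0, so ΔU = W_on_gas = nCᵥΔT with Cᵥ = R/(γ−1) = 12.47 J/(mol·K).
ΔU = 3.25 × 12.47 × (319.7 − 492.1) = -6990 J.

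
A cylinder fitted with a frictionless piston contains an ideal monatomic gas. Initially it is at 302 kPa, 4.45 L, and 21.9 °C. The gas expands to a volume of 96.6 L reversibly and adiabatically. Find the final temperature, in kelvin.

Adiabatic: T₁V₁^(γ−1) = T₂V₂^(γ−1) ⇒ T₂ = T₁ (V₁/V₂)^(γ−1).
γ = 5/3 for a monatomic ideal gas.
T₁ = 21.9 °C = 295 K.
T₂ = 295 × (4.45/96.6)^(2/3) = 37.92 K.

T₂ ≈ 37.9 K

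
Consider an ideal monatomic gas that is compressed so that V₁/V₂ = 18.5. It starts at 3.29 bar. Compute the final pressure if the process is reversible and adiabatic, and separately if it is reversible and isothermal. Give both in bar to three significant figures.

For a monatomic ideal gas γ = 5/3.
Isothermal: P₂ = P₁(V₁/V₂) = 3.29×18.5 = 60.87 bar.
Adiabatic: P₂ = P₁(V₁/V₂)^γ = 3.29×18.5^(5/3) = 425.7 bar.

adiabatic: 426 bar; isothermal: 60.9 bar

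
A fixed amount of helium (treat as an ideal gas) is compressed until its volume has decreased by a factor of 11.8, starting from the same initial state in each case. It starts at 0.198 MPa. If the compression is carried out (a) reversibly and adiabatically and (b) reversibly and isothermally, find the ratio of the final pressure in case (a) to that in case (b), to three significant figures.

P_adiabatic / P_isothermal ≈ 5.18

For a monatomic ideal gas γ = 5/3.
Isothermal: P_b = P₁(V₁/V₂) = 0.198×11.8.
Adiabatic: P_a = P₁(V₁/V₂)^γ = 0.198×11.8^(5/3).
P_a/P_b = (V₁/V₂)^(γ−1) = 11.8^(2/3) = 5.183.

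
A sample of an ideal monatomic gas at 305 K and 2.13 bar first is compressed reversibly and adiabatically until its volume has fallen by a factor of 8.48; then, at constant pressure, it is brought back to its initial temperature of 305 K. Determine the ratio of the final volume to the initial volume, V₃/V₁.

V₃/V₁ ≈ 0.0284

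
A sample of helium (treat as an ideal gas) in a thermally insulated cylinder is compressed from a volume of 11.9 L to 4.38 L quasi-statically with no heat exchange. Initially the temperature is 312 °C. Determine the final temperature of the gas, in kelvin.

T₂ ≈ 1140 K

Adiabatic: T₁V₁^(γ−1) = T₂V₂^(γ−1) ⇒ T₂ = T₁ (V₁/V₂)^(γ−1).
For a monatomic ideal gas γ = 5/3, so γ−1 = 2/3.
T₁ = 312 °C = 585.1 K.
T₂ = 585.1 × (11.9/4.38)^(2/3) = 1139 K.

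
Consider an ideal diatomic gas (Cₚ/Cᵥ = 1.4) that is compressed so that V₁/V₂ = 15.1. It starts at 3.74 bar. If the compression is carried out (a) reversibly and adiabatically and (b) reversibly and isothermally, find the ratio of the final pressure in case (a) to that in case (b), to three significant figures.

Isothermal: P_b = P₁(V₁/V₂) = 3.74×15.1.
Adiabatic: P_a = P₁(V₁/V₂)^γ = 3.74×15.1^(1.4).
P_a/P_b = (V₁/V₂)^(γ−1) = 15.1^(0.4) = 2.962.

P_adiabatic / P_isothermal ≈ 2.96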